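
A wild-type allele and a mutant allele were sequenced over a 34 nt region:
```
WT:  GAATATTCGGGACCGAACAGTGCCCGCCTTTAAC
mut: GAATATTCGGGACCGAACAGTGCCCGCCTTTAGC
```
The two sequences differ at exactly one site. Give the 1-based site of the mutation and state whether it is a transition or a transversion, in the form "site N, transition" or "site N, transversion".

site 33, transition

Site 33 changes A→G. A is a purine and G is a purine, so this is a transition.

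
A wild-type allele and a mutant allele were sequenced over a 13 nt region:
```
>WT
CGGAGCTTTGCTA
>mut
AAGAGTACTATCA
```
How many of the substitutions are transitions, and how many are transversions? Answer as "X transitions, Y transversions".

Mismatches (1-based):
site 1: C→A (pyrimidine→purine, transversion)
site 2: G→A (purine→purine, transition)
site 6: C→T (pyrimidine→pyrimidine, transition)
site 7: T→A (pyrimidine→purine, transversion)
site 8: T→C (pyrimidine→pyrimidine, transition)
site 10: G→A (purine→purine, transition)
site 11: C→T (pyrimidine→pyrimidine, transition)
site 12: T→C (pyrimidine→pyrimidine, transition)

6 transitions, 2 transversions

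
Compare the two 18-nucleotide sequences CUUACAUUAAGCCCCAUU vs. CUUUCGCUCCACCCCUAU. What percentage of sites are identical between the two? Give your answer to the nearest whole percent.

8 positions differ (4, 6, 7, 9, 10, 11, 16, 17), so 10 of 18 match: 10/18 = 55.56%.

56%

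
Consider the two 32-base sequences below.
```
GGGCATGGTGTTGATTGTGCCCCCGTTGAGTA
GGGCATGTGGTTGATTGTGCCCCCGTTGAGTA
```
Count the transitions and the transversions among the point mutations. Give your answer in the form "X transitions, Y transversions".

0 transitions, 2 transversions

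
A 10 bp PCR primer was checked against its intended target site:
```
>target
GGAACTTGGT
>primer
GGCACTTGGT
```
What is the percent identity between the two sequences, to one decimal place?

90.0%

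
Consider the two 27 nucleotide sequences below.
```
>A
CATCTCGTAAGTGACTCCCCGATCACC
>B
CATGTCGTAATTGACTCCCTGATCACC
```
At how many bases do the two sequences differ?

3

Mismatches (1-based): base 4: C→G; base 11: G→T; base 20: C→T.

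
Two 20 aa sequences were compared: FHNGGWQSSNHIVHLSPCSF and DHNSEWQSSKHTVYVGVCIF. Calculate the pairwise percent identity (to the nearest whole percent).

50%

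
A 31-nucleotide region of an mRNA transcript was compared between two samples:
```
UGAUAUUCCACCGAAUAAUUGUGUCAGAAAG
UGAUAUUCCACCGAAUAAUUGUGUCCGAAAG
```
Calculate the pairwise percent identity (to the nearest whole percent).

Mismatch at position 26 (1-based): 1 of 31.
Identical positions: 30/31 = 96.77% → 97%.

97%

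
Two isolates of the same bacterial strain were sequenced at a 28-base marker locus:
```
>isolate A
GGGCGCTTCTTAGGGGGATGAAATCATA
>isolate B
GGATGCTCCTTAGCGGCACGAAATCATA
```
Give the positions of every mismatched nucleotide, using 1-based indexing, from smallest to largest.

Differences at position 3 (G→A), position 4 (C→T), position 8 (T→C), position 14 (G→C), position 17 (G→C), position 19 (T→C).

3, 4, 8, 14, 17, 19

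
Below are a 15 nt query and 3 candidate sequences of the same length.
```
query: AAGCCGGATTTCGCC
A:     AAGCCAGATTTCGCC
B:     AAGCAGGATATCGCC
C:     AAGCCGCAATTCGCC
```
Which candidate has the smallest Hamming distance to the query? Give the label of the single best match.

A differs at 1 site; B differs at 2 sites; C differs at 2 sites. The closest is A.

A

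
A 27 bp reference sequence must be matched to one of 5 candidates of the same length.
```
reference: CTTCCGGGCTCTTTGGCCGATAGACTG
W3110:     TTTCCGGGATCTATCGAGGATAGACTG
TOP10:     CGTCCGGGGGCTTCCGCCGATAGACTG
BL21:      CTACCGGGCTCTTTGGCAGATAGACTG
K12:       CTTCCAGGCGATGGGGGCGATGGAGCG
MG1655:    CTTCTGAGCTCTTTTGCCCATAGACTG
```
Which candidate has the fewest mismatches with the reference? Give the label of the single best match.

BL21

W3110 differs at 6 sites; TOP10 differs at 5 sites; BL21 differs at 2 sites; K12 differs at 9 sites; MG1655 differs at 4 sites. The closest is BL21.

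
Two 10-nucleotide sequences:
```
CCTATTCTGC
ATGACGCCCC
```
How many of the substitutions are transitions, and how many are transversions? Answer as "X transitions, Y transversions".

3 transitions, 4 transversions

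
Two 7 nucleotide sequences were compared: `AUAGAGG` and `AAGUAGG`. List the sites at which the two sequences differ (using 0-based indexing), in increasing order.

Scanning 0-based: 1: U/A; 2: A/G; 3: G/U.

1, 2, 3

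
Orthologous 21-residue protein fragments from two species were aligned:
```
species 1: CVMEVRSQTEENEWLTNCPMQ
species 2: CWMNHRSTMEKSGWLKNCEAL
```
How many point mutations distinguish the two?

12

The sequences differ at residues 2, 4, 5, 8, 9, 11, 12, 13, 16, 19, 20, 21 (1-based) — 12 in total.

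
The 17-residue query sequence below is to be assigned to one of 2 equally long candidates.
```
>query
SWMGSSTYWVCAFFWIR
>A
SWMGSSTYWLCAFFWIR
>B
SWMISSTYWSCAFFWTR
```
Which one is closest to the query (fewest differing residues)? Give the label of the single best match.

A differs at 1 residue; B differs at 3 residues. The closest is A.

A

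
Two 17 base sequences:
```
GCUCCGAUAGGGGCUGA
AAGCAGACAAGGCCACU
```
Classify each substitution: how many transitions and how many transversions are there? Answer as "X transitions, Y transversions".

3 transitions, 7 transversions

Mismatches (1-based):
position 1: G→A (purine→purine, transition)
position 2: C→A (pyrimidine→purine, transversion)
position 3: U→G (pyrimidine→purine, transversion)
position 5: C→A (pyrimidine→purine, transversion)
position 8: U→C (pyrimidine→pyrimidine, transition)
position 10: G→A (purine→purine, transition)
position 13: G→C (purine→pyrimidine, transversion)
position 15: U→A (pyrimidine→purine, transversion)
position 16: G→C (purine→pyrimidine, transversion)
position 17: A→U (purine→pyrimidine, transversion)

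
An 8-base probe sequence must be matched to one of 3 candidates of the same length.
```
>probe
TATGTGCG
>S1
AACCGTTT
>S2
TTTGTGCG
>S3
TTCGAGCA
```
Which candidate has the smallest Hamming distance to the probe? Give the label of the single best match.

S2

Hamming distances to probe — S1: 7; S2: 1; S3: 4.
Smallest is S2 with 1 mismatch.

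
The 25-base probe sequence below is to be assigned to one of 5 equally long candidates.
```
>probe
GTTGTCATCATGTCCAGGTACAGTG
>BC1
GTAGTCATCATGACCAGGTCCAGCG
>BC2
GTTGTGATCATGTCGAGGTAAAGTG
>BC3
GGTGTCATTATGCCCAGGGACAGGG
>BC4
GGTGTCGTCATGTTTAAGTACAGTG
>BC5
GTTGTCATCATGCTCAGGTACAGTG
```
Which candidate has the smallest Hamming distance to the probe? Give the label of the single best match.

Hamming distances to probe — BC1: 4; BC2: 3; BC3: 5; BC4: 5; BC5: 2.
Smallest is BC5 with 2 mismatches.

BC5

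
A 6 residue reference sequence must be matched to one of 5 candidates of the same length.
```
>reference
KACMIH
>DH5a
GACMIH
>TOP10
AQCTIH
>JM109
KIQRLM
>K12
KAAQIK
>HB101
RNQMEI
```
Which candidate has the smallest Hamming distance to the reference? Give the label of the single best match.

Hamming distances to reference — DH5a: 1; TOP10: 3; JM109: 5; K12: 3; HB101: 5.
Smallest is DH5a with 1 mismatch.

DH5a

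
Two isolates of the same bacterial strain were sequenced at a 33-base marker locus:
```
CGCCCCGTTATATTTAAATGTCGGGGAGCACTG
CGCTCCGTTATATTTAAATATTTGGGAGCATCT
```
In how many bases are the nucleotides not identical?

Comparing position by position, 7 bases differ: 4 (C/T), 20 (G/A), 22 (C/T), 23 (G/T), 31 (C/T), 32 (T/C), 33 (G/T).

7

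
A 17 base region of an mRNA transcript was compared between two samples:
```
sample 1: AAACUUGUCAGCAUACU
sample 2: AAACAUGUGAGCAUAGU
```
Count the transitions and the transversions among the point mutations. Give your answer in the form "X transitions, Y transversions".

0 transitions, 3 transversions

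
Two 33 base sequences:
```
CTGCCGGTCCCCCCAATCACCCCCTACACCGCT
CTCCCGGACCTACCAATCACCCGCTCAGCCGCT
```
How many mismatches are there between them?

The sequences differ at sites 3, 8, 11, 12, 23, 26, 27, 28 (1-based) — 8 in total.

8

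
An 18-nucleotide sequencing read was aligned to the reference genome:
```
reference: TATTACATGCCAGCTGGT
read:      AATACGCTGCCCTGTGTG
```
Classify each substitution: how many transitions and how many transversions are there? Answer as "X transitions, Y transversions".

0 transitions, 10 transversions

Transitions (purine↔purine or pyrimidine↔pyrimidine): none.
Transversions (purine↔pyrimidine): 1 T→A, 4 T→A, 5 A→C, 6 C→G, 7 A→C, 12 A→C, 13 G→T, 14 C→G, 17 G→T, 18 T→G.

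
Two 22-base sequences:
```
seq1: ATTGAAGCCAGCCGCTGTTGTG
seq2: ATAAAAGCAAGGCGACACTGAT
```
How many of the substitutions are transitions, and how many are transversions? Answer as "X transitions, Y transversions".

4 transitions, 6 transversions

Transitions (purine↔purine or pyrimidine↔pyrimidine): 4 G→A, 16 T→C, 17 G→A, 18 T→C.
Transversions (purine↔pyrimidine): 3 T→A, 9 C→A, 12 C→G, 15 C→A, 21 T→A, 22 G→T.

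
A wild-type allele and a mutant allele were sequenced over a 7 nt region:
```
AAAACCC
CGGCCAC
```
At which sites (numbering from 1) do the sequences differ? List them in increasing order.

1, 2, 3, 4, 6

Scanning 1-based: 1: A/C; 2: A/G; 3: A/G; 4: A/C; 6: C/A.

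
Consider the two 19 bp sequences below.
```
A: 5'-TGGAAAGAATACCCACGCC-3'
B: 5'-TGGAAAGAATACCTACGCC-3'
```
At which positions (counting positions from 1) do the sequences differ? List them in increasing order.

14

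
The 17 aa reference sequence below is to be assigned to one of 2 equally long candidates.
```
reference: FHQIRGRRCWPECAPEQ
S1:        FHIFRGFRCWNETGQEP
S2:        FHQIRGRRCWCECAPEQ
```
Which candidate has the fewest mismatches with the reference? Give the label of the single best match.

S2

S1 differs at 8 positions; S2 differs at 1 position. The closest is S2.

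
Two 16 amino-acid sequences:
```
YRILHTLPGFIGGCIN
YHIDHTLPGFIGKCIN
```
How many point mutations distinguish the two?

Comparing position by position, 3 residues differ: 2 (R/H), 4 (L/D), 13 (G/K).

3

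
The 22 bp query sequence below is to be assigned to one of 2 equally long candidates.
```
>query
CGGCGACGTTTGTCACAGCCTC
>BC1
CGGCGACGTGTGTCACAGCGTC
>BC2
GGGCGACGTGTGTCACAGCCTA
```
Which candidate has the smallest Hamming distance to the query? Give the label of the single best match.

Hamming distances to query — BC1: 2; BC2: 3.
Smallest is BC1 with 2 mismatches.

BC1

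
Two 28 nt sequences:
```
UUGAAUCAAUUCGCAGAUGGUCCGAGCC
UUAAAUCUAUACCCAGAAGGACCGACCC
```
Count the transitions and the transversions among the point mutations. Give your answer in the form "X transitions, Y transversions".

1 transition, 6 transversions

Mismatches (1-based):
base 3: G→A (purine→purine, transition)
base 8: A→U (purine→pyrimidine, transversion)
base 11: U→A (pyrimidine→purine, transversion)
base 13: G→C (purine→pyrimidine, transversion)
base 18: U→A (pyrimidine→purine, transversion)
base 21: U→A (pyrimidine→purine, transversion)
base 26: G→C (purine→pyrimidine, transversion)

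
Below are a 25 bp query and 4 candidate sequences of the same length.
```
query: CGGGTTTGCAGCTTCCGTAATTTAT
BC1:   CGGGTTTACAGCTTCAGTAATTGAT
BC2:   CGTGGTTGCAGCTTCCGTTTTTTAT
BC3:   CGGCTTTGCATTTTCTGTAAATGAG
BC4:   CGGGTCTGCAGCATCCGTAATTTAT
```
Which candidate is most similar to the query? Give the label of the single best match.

BC4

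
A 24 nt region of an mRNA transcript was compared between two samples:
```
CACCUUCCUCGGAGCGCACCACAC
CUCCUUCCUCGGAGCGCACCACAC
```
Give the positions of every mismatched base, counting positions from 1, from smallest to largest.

Scanning 1-based: 2: A/U.

2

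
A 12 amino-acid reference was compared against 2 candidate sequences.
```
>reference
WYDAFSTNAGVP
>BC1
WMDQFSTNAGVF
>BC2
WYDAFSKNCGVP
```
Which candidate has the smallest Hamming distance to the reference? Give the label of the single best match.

BC1 differs at 3 positions; BC2 differs at 2 positions. The closest is BC2.

BC2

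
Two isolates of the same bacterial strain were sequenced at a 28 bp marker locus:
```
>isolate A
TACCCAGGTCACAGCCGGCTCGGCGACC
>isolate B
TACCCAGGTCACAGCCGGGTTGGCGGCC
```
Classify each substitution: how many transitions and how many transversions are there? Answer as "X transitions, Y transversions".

Transitions (purine↔purine or pyrimidine↔pyrimidine): 21 C→T, 26 A→G.
Transversions (purine↔pyrimidine): 19 C→G.

2 transitions, 1 transversion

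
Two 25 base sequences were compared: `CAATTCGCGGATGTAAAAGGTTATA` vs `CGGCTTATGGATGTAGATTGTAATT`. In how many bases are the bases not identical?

The sequences differ at bases 2, 3, 4, 6, 7, 8, 16, 18, 19, 22, 25 (1-based) — 11 in total.

11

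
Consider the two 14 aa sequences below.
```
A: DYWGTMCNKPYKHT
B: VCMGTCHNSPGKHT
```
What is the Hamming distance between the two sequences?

The sequences differ at positions 1, 2, 3, 6, 7, 9, 11 (1-based) — 7 in total.

7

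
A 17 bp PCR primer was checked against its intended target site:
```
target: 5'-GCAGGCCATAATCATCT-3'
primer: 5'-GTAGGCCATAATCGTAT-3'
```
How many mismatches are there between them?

3

Comparing position by position, 3 positions differ: 2 (C/T), 14 (A/G), 16 (C/A).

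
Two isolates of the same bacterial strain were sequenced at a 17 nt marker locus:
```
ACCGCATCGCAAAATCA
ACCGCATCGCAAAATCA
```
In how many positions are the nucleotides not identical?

No positions differ; the sequences are identical.

0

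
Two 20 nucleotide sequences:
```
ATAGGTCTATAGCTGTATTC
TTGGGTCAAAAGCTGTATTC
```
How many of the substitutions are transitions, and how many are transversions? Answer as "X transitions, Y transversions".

1 transition, 3 transversions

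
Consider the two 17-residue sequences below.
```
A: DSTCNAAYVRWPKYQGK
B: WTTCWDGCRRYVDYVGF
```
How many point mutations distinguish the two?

12

Comparing position by position, 12 residues differ: 1 (D/W), 2 (S/T), 5 (N/W), 6 (A/D), 7 (A/G), 8 (Y/C), 9 (V/R), 11 (W/Y), 12 (P/V), 13 (K/D), 15 (Q/V), 17 (K/F).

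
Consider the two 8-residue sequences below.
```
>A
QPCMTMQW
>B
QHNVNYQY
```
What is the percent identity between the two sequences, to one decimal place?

25.0%

Mismatches at positions 2, 3, 4, 5, 6, 8 (1-based): 6 of 8.
Identical positions: 2/8 = 25% → 25.0%.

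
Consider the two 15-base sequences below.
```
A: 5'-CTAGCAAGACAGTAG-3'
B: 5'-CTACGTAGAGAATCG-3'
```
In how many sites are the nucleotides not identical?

6

Mismatches (1-based): site 4: G→C; site 5: C→G; site 6: A→T; site 10: C→G; site 12: G→A; site 14: A→C.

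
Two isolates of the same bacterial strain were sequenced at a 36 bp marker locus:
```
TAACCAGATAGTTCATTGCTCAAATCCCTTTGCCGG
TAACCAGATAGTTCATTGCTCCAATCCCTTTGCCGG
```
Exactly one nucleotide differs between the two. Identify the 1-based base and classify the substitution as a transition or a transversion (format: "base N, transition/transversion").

The sequences differ only at base 22: A→C (purine→pyrimidine), a transversion.

base 22, transversion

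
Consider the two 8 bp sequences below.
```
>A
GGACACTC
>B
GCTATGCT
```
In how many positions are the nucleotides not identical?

The sequences differ at positions 2, 3, 4, 5, 6, 7, 8 (1-based) — 7 in total.

7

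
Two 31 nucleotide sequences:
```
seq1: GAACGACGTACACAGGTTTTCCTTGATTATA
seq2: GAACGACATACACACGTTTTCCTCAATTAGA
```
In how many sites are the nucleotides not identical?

5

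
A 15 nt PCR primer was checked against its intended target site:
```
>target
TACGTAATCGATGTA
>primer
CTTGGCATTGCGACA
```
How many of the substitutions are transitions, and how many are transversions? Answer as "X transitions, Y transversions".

Mismatches (1-based):
position 1: T→C (pyrimidine→pyrimidine, transition)
position 2: A→T (purine→pyrimidine, transversion)
position 3: C→T (pyrimidine→pyrimidine, transition)
position 5: T→G (pyrimidine→purine, transversion)
position 6: A→C (purine→pyrimidine, transversion)
position 9: C→T (pyrimidine→pyrimidine, transition)
position 11: A→C (purine→pyrimidine, transversion)
position 12: T→G (pyrimidine→purine, transversion)
position 13: G→A (purine→purine, transition)
position 14: T→C (pyrimidine→pyrimidine, transition)

5 transitions, 5 transversions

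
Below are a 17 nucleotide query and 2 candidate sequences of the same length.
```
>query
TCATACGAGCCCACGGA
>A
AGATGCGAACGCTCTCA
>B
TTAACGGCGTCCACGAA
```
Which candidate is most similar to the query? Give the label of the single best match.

B

Hamming distances to query — A: 8; B: 7.
Smallest is B with 7 mismatches.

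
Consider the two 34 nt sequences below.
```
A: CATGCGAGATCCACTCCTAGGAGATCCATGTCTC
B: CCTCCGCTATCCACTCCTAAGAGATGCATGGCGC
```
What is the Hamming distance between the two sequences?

The sequences differ at sites 2, 4, 7, 8, 20, 26, 31, 33 (1-based) — 8 in total.

8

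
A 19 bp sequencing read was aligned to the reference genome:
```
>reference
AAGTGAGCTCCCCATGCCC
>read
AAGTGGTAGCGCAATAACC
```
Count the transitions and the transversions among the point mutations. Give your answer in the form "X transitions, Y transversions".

2 transitions, 6 transversions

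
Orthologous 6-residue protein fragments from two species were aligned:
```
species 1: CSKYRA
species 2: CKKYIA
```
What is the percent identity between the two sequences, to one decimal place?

2 positions differ (2, 5), so 4 of 6 match: 4/6 = 66.67%.

66.7%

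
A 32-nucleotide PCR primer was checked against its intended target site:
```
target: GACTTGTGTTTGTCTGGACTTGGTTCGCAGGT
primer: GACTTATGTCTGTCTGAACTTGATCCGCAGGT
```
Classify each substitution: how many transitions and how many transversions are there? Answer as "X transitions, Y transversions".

5 transitions, 0 transversions

Mismatches (1-based):
site 6: G→A (purine→purine, transition)
site 10: T→C (pyrimidine→pyrimidine, transition)
site 17: G→A (purine→purine, transition)
site 23: G→A (purine→purine, transition)
site 25: T→C (pyrimidine→pyrimidine, transition)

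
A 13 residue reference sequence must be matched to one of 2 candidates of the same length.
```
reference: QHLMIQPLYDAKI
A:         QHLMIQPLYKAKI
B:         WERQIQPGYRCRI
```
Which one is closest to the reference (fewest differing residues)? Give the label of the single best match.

A differs at 1 residue; B differs at 8 residues. The closest is A.

A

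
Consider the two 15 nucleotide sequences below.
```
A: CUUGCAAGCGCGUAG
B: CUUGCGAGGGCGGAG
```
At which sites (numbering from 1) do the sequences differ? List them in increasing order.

6, 9, 13

Differences at site 6 (A→G), site 9 (C→G), site 13 (U→G).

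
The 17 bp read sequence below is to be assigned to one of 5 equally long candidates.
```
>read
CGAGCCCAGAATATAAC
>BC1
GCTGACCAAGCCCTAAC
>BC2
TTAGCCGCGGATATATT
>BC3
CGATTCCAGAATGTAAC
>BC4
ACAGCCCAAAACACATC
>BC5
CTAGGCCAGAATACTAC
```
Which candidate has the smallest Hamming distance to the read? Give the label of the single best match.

BC3

Hamming distances to read — BC1: 9; BC2: 7; BC3: 3; BC4: 6; BC5: 4.
Smallest is BC3 with 3 mismatches.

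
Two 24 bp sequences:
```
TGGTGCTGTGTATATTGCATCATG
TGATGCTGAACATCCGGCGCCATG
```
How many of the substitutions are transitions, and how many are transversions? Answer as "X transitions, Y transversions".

Mismatches (1-based):
base 3: G→A (purine→purine, transition)
base 9: T→A (pyrimidine→purine, transversion)
base 10: G→A (purine→purine, transition)
base 11: T→C (pyrimidine→pyrimidine, transition)
base 14: A→C (purine→pyrimidine, transversion)
base 15: T→C (pyrimidine→pyrimidine, transition)
base 16: T→G (pyrimidine→purine, transversion)
base 19: A→G (purine→purine, transition)
base 20: T→C (pyrimidine→pyrimidine, transition)

6 transitions, 3 transversions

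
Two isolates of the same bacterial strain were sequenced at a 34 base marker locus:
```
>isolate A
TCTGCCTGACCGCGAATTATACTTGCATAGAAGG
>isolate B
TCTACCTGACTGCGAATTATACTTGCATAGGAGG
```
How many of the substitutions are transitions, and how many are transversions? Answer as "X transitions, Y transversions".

Mismatches (1-based):
position 4: G→A (purine→purine, transition)
position 11: C→T (pyrimidine→pyrimidine, transition)
position 31: A→G (purine→purine, transition)

3 transitions, 0 transversions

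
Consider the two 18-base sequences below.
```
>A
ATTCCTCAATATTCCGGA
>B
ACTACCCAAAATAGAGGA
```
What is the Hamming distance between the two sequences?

The sequences differ at positions 2, 4, 6, 10, 13, 14, 15 (1-based) — 7 in total.

7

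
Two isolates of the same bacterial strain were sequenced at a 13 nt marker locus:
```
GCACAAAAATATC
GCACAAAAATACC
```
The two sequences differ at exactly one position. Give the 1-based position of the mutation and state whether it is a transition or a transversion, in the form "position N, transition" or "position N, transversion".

position 12, transition

Position 12 changes T→C. T is a pyrimidine and C is a pyrimidine, so this is a transition.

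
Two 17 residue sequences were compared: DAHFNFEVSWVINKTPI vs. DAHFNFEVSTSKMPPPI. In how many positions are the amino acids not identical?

6

Mismatches (1-based): position 10: W→T; position 11: V→S; position 12: I→K; position 13: N→M; position 14: K→P; position 15: T→P.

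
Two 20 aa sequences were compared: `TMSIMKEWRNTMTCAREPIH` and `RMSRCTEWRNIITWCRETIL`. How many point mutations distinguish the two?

10

The sequences differ at residues 1, 4, 5, 6, 11, 12, 14, 15, 18, 20 (1-based) — 10 in total.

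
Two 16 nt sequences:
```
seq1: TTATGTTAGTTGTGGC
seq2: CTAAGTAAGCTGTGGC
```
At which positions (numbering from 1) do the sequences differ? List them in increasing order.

1, 4, 7, 10

Differences at position 1 (T→C), position 4 (T→A), position 7 (T→A), position 10 (T→C).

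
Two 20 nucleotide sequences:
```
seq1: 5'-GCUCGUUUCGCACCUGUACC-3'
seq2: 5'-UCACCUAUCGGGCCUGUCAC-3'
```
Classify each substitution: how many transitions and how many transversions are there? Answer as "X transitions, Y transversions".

1 transition, 7 transversions

Mismatches (1-based):
position 1: G→U (purine→pyrimidine, transversion)
position 3: U→A (pyrimidine→purine, transversion)
position 5: G→C (purine→pyrimidine, transversion)
position 7: U→A (pyrimidine→purine, transversion)
position 11: C→G (pyrimidine→purine, transversion)
position 12: A→G (purine→purine, transition)
position 18: A→C (purine→pyrimidine, transversion)
position 19: C→A (pyrimidine→purine, transversion)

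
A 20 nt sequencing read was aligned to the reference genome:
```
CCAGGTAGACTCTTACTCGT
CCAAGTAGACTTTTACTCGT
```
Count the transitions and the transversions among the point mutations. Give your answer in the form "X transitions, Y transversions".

Mismatches (1-based):
position 4: G→A (purine→purine, transition)
position 12: C→T (pyrimidine→pyrimidine, transition)

2 transitions, 0 transversions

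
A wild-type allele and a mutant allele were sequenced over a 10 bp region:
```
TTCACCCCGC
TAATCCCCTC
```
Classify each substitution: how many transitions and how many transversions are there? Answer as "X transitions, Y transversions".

Transitions (purine↔purine or pyrimidine↔pyrimidine): none.
Transversions (purine↔pyrimidine): 2 T→A, 3 C→A, 4 A→T, 9 G→T.

0 transitions, 4 transversions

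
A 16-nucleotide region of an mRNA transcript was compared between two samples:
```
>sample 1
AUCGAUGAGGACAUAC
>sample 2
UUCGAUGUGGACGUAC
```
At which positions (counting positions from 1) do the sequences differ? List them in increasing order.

Scanning 1-based: 1: A/U; 8: A/U; 13: A/G.

1, 8, 13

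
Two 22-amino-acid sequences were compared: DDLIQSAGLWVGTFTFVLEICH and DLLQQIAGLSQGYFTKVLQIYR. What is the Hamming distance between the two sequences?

Comparing position by position, 10 residues differ: 2 (D/L), 4 (I/Q), 6 (S/I), 10 (W/S), 11 (V/Q), 13 (T/Y), 16 (F/K), 19 (E/Q), 21 (C/Y), 22 (H/R).

10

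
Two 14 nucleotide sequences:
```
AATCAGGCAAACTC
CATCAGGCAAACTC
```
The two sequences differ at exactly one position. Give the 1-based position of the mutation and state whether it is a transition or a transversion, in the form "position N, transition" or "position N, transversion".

Position 1 changes A→C. A is a purine and C is a pyrimidine, so this is a transversion.

position 1, transversion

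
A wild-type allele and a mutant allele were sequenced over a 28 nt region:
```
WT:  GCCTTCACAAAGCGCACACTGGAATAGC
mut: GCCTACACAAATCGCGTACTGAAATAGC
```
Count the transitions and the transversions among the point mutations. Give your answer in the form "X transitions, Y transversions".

Mismatches (1-based):
site 5: T→A (pyrimidine→purine, transversion)
site 12: G→T (purine→pyrimidine, transversion)
site 16: A→G (purine→purine, transition)
site 17: C→T (pyrimidine→pyrimidine, transition)
site 22: G→A (purine→purine, transition)

3 transitions, 2 transversions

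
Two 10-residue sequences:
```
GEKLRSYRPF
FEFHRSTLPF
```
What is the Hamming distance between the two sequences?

5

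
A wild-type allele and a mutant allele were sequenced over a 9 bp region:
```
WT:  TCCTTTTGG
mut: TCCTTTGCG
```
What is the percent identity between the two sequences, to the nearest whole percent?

78%

Mismatches at positions 7, 8 (1-based): 2 of 9.
Identical positions: 7/9 = 77.78% → 78%.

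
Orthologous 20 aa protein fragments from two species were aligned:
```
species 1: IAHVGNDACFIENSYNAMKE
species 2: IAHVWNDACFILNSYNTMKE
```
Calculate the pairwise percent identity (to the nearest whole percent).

3 positions differ (5, 12, 17), so 17 of 20 match: 17/20 = 85%.

85%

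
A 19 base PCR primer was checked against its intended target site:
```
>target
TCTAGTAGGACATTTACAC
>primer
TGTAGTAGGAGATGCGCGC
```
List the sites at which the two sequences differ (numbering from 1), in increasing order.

2, 11, 14, 15, 16, 18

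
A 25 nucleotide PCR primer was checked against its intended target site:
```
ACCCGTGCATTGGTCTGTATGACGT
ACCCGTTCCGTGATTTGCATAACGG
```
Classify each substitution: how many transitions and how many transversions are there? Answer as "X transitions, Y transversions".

Mismatches (1-based):
base 7: G→T (purine→pyrimidine, transversion)
base 9: A→C (purine→pyrimidine, transversion)
base 10: T→G (pyrimidine→purine, transversion)
base 13: G→A (purine→purine, transition)
base 15: C→T (pyrimidine→pyrimidine, transition)
base 18: T→C (pyrimidine→pyrimidine, transition)
base 21: G→A (purine→purine, transition)
base 25: T→G (pyrimidine→purine, transversion)

4 transitions, 4 transversions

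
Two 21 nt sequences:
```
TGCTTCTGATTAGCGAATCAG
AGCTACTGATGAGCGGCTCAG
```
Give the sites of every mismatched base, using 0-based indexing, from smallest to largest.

Differences at site 0 (T→A), site 4 (T→A), site 10 (T→G), site 15 (A→G), site 16 (A→C).

0, 4, 10, 15, 16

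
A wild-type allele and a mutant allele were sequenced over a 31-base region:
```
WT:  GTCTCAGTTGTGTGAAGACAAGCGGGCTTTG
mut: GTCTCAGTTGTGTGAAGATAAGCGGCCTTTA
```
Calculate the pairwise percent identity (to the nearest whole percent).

90%

3 positions differ (19, 26, 31), so 28 of 31 match: 28/31 = 90.32%.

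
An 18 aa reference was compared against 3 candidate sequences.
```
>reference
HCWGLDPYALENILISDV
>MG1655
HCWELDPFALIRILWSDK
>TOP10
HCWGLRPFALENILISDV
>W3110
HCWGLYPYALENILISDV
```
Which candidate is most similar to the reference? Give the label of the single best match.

W3110

Hamming distances to reference — MG1655: 6; TOP10: 2; W3110: 1.
Smallest is W3110 with 1 mismatch.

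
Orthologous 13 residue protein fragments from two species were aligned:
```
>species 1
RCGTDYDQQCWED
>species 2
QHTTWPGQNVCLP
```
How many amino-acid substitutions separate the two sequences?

The sequences differ at positions 1, 2, 3, 5, 6, 7, 9, 10, 11, 12, 13 (1-based) — 11 in total.

11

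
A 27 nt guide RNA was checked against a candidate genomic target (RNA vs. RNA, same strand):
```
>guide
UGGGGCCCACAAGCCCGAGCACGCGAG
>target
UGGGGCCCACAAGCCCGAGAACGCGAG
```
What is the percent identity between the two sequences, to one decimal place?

Mismatch at position 20 (1-based): 1 of 27.
Identical positions: 26/27 = 96.3% → 96.3%.

96.3%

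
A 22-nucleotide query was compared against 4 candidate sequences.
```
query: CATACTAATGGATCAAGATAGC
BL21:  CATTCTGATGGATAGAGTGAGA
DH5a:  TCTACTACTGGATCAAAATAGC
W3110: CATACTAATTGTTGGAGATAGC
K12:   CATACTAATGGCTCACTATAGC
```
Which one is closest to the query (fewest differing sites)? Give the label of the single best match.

Hamming distances to query — BL21: 7; DH5a: 4; W3110: 4; K12: 3.
Smallest is K12 with 3 mismatches.

K12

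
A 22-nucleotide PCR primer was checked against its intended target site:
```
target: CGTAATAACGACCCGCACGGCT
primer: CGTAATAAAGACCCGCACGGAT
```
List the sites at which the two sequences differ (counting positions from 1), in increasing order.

Differences at site 9 (C→A), site 21 (C→A).

9, 21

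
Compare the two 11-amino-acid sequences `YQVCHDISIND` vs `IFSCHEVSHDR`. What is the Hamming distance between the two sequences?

The sequences differ at residues 1, 2, 3, 6, 7, 9, 10, 11 (1-based) — 8 in total.

8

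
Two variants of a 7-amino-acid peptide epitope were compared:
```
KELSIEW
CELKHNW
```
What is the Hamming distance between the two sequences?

The sequences differ at residues 1, 4, 5, 6 (1-based) — 4 in total.

4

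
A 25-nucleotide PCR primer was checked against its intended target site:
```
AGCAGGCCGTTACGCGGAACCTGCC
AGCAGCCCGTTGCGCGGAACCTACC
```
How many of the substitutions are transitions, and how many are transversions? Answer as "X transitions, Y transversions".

Transitions (purine↔purine or pyrimidine↔pyrimidine): 12 A→G, 23 G→A.
Transversions (purine↔pyrimidine): 6 G→C.

2 transitions, 1 transversion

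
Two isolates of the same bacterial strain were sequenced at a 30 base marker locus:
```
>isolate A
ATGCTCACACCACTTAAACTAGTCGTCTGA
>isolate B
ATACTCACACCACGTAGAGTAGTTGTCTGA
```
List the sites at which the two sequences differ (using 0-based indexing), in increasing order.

Differences at site 2 (G→A), site 13 (T→G), site 16 (A→G), site 18 (C→G), site 23 (C→T).

2, 13, 16, 18, 23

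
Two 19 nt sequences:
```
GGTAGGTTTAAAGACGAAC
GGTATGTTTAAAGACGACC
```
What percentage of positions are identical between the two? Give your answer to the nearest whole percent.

89%

2 positions differ (5, 18), so 17 of 19 match: 17/19 = 89.47%.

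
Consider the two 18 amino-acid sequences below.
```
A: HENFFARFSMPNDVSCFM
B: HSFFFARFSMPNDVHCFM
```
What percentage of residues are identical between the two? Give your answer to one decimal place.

3 positions differ (2, 3, 15), so 15 of 18 match: 15/18 = 83.33%.

83.3%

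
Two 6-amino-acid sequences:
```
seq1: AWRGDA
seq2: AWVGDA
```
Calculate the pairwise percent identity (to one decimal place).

83.3%

1 position differs (3), so 5 of 6 match: 5/6 = 83.33%.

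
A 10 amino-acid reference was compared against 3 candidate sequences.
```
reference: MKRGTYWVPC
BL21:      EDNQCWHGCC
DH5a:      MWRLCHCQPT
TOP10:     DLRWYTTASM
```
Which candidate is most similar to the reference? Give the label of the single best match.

Hamming distances to reference — BL21: 9; DH5a: 7; TOP10: 9.
Smallest is DH5a with 7 mismatches.

DH5a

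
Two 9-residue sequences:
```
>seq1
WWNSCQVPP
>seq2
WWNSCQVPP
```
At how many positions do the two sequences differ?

0

The two sequences are identical at every position.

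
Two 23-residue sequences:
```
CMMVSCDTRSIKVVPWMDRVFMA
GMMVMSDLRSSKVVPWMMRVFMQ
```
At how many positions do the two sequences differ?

7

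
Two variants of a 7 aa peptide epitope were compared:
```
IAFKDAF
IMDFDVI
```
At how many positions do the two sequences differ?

5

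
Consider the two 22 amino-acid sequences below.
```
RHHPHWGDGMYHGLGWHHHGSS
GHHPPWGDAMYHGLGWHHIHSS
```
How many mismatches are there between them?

5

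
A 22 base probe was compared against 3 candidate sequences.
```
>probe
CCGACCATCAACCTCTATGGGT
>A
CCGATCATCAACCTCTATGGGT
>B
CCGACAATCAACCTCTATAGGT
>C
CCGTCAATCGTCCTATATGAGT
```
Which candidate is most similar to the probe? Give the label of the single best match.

A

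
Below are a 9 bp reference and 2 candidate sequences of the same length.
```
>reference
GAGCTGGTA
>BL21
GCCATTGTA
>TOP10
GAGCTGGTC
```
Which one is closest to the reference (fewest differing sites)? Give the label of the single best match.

TOP10

BL21 differs at 4 sites; TOP10 differs at 1 site. The closest is TOP10.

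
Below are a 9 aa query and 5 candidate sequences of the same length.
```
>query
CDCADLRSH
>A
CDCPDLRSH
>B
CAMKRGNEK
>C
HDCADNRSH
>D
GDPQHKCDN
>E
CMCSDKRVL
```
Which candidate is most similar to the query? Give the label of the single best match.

A

A differs at 1 position; B differs at 8 positions; C differs at 2 positions; D differs at 8 positions; E differs at 5 positions. The closest is A.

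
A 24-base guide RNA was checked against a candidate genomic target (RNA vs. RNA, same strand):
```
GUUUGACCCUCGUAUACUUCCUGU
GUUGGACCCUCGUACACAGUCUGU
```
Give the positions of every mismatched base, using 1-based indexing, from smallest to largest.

4, 15, 18, 19, 20

Differences at position 4 (U→G), position 15 (U→C), position 18 (U→A), position 19 (U→G), position 20 (C→U).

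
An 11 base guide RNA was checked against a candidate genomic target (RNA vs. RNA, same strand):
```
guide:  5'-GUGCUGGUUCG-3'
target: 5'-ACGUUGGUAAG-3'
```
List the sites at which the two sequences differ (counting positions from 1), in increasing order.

1, 2, 4, 9, 10

Scanning 1-based: 1: G/A; 2: U/C; 4: C/U; 9: U/A; 10: C/A.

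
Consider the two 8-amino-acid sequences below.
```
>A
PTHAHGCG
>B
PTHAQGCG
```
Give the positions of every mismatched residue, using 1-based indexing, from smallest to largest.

Differences at position 5 (H→Q).

5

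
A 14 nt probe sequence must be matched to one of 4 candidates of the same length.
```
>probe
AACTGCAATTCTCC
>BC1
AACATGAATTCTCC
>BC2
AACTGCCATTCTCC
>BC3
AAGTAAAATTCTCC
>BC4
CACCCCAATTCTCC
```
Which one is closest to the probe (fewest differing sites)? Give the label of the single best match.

Hamming distances to probe — BC1: 3; BC2: 1; BC3: 3; BC4: 3.
Smallest is BC2 with 1 mismatch.

BC2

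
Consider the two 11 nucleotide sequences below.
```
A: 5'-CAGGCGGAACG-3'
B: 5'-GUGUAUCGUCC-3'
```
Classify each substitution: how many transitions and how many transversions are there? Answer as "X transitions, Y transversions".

1 transition, 8 transversions

Transitions (purine↔purine or pyrimidine↔pyrimidine): 8 A→G.
Transversions (purine↔pyrimidine): 1 C→G, 2 A→U, 4 G→U, 5 C→A, 6 G→U, 7 G→C, 9 A→U, 11 G→C.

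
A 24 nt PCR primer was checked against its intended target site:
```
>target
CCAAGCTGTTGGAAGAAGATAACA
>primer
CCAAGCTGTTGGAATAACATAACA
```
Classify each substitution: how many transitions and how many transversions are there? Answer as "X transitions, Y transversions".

0 transitions, 2 transversions

Transitions (purine↔purine or pyrimidine↔pyrimidine): none.
Transversions (purine↔pyrimidine): 15 G→T, 18 G→C.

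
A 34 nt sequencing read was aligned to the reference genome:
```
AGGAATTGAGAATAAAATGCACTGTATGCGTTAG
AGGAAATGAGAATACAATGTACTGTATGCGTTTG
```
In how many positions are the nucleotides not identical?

The sequences differ at positions 6, 15, 20, 33 (1-based) — 4 in total.

4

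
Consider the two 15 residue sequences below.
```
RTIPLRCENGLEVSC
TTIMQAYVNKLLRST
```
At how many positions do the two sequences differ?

Comparing position by position, 10 positions differ: 1 (R/T), 4 (P/M), 5 (L/Q), 6 (R/A), 7 (C/Y), 8 (E/V), 10 (G/K), 12 (E/L), 13 (V/R), 15 (C/T).

10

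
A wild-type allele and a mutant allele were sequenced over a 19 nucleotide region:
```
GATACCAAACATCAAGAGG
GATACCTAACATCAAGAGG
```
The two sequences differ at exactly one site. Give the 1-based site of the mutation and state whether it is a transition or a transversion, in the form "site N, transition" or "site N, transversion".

site 7, transversion

Site 7 changes A→T. A is a purine and T is a pyrimidine, so this is a transversion.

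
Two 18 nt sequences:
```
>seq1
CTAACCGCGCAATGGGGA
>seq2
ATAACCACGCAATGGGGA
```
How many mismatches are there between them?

Mismatches (1-based): site 1: C→A; site 7: G→A.

2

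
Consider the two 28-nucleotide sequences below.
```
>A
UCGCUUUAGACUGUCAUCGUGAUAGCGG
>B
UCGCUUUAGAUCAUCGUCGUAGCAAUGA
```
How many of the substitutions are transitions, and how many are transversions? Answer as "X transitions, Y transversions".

10 transitions, 0 transversions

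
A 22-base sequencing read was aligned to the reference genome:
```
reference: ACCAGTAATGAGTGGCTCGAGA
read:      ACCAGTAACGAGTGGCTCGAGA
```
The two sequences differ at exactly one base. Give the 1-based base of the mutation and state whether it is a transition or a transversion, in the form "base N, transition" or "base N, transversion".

The sequences differ only at base 9: T→C (pyrimidine→pyrimidine), a transition.

base 9, transition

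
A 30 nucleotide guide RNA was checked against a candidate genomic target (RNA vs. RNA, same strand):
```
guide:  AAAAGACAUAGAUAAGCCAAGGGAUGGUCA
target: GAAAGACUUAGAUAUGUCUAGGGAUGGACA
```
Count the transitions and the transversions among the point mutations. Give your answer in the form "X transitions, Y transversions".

Mismatches (1-based):
site 1: A→G (purine→purine, transition)
site 8: A→U (purine→pyrimidine, transversion)
site 15: A→U (purine→pyrimidine, transversion)
site 17: C→U (pyrimidine→pyrimidine, transition)
site 19: A→U (purine→pyrimidine, transversion)
site 28: U→A (pyrimidine→purine, transversion)

2 transitions, 4 transversions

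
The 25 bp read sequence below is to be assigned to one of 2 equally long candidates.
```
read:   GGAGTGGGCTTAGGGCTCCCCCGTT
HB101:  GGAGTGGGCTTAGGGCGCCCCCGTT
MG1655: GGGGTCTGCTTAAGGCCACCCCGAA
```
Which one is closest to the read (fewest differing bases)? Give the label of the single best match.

HB101 differs at 1 base; MG1655 differs at 8 bases. The closest is HB101.

HB101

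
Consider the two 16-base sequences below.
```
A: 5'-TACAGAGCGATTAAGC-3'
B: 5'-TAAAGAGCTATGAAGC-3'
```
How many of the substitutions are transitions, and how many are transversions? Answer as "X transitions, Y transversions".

0 transitions, 3 transversions

Transitions (purine↔purine or pyrimidine↔pyrimidine): none.
Transversions (purine↔pyrimidine): 3 C→A, 9 G→T, 12 T→G.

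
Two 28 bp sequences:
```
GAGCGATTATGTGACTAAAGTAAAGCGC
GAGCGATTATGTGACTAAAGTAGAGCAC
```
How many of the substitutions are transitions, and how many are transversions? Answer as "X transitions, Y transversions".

2 transitions, 0 transversions

Mismatches (1-based):
base 23: A→G (purine→purine, transition)
base 27: G→A (purine→purine, transition)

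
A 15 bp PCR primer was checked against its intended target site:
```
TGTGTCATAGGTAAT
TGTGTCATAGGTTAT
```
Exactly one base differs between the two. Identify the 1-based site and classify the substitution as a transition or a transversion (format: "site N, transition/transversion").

site 13, transversion

The sequences differ only at site 13: A→T (purine→pyrimidine), a transversion.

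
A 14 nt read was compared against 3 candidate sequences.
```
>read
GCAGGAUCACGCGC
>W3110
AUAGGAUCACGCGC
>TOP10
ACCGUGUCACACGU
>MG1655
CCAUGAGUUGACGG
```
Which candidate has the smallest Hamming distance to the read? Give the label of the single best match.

W3110

Hamming distances to read — W3110: 2; TOP10: 6; MG1655: 8.
Smallest is W3110 with 2 mismatches.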